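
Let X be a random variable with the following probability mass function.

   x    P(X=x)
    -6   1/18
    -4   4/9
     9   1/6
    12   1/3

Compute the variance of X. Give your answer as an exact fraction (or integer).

19157/324

E[X] = (1/18)·(-6) + (4/9)·(-4) + (1/6)·9 + (1/3)·12 = 61/18
E[X²] = (1/18)·36 + (4/9)·16 + (1/6)·81 + (1/3)·144 = 1271/18
Var(X) = 1271/18 − (61/18)² = 19157/324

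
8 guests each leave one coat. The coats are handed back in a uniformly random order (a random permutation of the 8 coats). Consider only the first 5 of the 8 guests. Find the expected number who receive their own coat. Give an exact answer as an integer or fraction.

Let Xᵢ = 1 if person i gets their own coat. For each i, P(Xᵢ=1) = 1/8.
By linearity of expectation, E[X₁+…+X_5] = 5·(1/8) = 5/8.

5/8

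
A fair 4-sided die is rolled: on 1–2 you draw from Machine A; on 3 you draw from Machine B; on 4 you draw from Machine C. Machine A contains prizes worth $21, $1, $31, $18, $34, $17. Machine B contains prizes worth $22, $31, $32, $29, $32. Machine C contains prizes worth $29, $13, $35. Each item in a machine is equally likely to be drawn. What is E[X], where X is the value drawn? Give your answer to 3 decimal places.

E[X | Machine A] = (21 + 1 + 31 + 18 + 34 + 17)/6 = 61/3
E[X | Machine B] = (22 + 31 + 32 + 29 + 32)/5 = 146/5
E[X | Machine C] = (29 + 13 + 35)/3 = 77/3
E[X] = (1/2)·61/3 + (1/4)·146/5 + (1/4)·77/3 = 1433/60 ≈ 23.883

$23.883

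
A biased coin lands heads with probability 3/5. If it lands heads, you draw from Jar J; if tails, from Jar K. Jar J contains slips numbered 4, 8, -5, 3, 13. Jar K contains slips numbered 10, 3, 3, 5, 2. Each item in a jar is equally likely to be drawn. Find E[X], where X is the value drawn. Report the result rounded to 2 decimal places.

4.60

E[X | Jar J] = (4 + 8 − 5 + 3 + 13)/5 = 23/5
E[X | Jar K] = (10 + 3 + 3 + 5 + 2)/5 = 23/5
E[X] = (3/5)·23/5 + (2/5)·23/5 = 23/5 ≈ 4.60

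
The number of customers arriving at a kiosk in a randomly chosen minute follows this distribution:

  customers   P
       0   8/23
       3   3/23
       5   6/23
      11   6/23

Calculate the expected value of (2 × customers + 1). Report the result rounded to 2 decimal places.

10.13

E[2x+1] = (8/23)·1 + (3/23)·7 + (6/23)·11 + (6/23)·23
     = 233/23 ≈ 10.13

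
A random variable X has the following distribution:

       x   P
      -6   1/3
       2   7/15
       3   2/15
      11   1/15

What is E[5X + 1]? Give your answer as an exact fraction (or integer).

4/3

E[5x+1] = (1/3)·(-29) + (7/15)·11 + (2/15)·16 + (1/15)·56
     = 4/3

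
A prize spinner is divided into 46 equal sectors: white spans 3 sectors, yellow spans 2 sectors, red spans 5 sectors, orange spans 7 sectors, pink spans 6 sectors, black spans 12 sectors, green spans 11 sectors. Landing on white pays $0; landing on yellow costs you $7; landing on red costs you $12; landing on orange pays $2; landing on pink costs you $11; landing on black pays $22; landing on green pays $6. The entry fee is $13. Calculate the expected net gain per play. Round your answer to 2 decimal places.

-$8.57

E[payout] = (3/46)·0 + (2/46)·(-7) + (5/46)·(-12) + (7/46)·2 + (6/46)·(-11) + (12/46)·22 + (11/46)·6 = 102/23
Expected profit = 102/23 − 13 = -197/23 ≈ -$8.57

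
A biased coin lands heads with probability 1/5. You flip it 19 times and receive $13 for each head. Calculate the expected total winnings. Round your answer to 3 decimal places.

$49.400

E[#heads] = 19·1/5 = 19/5 (linearity over flips).
E[winnings] = 13·19/5 = 247/5.
≈ 49.400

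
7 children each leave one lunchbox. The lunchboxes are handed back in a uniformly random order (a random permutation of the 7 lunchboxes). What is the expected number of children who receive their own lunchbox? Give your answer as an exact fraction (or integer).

Let Xᵢ = 1 if person i gets their own lunchbox. For each i, P(Xᵢ=1) = 1/7.
By linearity of expectation, E[X₁+…+X_7] = 7·(1/7) = 1.

1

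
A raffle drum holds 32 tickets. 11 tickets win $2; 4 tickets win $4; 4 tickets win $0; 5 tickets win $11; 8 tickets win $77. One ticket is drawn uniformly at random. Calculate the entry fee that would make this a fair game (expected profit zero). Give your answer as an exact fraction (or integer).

709/32 dollars

E[payout] = (11/32)·2 + (4/32)·4 + (4/32)·0 + (5/32)·11 + (8/32)·77 = 709/32
Fair fee = E[payout] = 709/32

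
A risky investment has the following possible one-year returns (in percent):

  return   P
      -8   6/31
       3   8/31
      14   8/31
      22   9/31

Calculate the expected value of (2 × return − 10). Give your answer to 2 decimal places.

E[2x-10] = (6/31)·(-26) + (8/31)·(-4) + (8/31)·18 + (9/31)·34
     = 262/31 ≈ 8.45

8.45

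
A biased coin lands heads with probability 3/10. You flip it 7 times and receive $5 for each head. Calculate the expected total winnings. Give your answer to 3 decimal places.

E[#heads] = 7·3/10 = 21/10 (linearity over flips).
E[winnings] = 5·21/10 = 21/2.
≈ 10.500

$10.500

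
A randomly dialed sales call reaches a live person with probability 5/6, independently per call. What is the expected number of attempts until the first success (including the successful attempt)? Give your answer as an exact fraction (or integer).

For a geometric distribution, E[trials] = 1/p = 1/(5/6) = 6/5.

6/5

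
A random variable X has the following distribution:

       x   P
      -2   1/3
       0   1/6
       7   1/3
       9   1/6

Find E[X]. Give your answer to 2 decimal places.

E[X] = (1/3)·(-2) + (1/6)·0 + (1/3)·7 + (1/6)·9
     = 19/6 ≈ 3.17

3.17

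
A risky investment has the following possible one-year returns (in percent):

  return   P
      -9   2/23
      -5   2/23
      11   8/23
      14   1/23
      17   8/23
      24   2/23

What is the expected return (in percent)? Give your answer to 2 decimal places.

11.22

E[X] = (2/23)·(-9) + (2/23)·(-5) + (8/23)·11 + (1/23)·14 + (8/23)·17 + (2/23)·24
     = 258/23 ≈ 11.22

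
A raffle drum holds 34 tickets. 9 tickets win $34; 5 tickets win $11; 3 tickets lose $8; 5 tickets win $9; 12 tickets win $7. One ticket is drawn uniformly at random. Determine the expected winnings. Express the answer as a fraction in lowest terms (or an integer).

233/17 dollars

E[payout] = (9/34)·34 + (5/34)·11 + (3/34)·(-8) + (5/34)·9 + (12/34)·7 = 233/17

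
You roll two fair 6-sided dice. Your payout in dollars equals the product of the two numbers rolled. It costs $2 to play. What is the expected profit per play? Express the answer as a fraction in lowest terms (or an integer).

41/4 dollars

Distribution of the product of the two numbers rolled: 1 w.p. 1/36, 2 w.p. 1/18, 3 w.p. 1/18, 4 w.p. 1/12, 5 w.p. 1/18, 6 w.p. 1/9, …
E[payout] = (1/36)·1 + (1/18)·2 + (1/18)·3 + (1/12)·4 + (1/18)·5 + (1/9)·6 + (1/18)·8 + (1/36)·9 + (1/18)·10 + (1/9)·12 + (1/18)·15 + (1/36)·16 + (1/18)·18 + (1/18)·20 + (1/18)·24 + (1/36)·25 + (1/18)·30 + (1/36)·36 = 49/4
Expected profit = 49/4 − 2 = 41/4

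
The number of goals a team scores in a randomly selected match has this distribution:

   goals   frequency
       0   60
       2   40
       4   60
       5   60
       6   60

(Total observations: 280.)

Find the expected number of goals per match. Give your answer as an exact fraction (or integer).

7/2

Total = 280, so P(goals=0) = 60/280, etc.
E[X] = (3/14)·0 + (1/7)·2 + (3/14)·4 + (3/14)·5 + (3/14)·6
     = 7/2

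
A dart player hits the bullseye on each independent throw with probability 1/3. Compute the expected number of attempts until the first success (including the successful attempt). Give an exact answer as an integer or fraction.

For a geometric distribution, E[trials] = 1/p = 1/(1/3) = 3.

3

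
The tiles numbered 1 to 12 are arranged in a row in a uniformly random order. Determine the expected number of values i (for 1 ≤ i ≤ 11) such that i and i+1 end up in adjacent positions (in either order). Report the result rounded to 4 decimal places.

For each i ∈ {1,…,11}, let Xᵢ = 1 if i and i+1 are adjacent. P(Xᵢ=1) = 2·(12−1)!/12! = 2/12.
By linearity, E[ΣXᵢ] = (11)·(2/12) = 11/6.
≈ 1.8333

1.8333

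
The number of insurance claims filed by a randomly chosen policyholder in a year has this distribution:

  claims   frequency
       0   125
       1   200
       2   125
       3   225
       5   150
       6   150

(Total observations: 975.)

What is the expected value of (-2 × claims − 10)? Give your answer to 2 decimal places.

-15.69

Total = 975, so P(claims=0) = 125/975, etc.
E[-2x-10] = (5/39)·(-10) + (8/39)·(-12) + (5/39)·(-14) + (3/13)·(-16) + (2/13)·(-20) + (2/13)·(-22)
     = -204/13 ≈ -15.69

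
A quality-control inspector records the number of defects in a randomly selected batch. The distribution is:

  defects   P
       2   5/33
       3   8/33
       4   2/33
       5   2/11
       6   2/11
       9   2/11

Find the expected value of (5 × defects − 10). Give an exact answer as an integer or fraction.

160/11

E[5x-10] = (5/33)·0 + (8/33)·5 + (2/33)·10 + (2/11)·15 + (2/11)·20 + (2/11)·35
     = 160/11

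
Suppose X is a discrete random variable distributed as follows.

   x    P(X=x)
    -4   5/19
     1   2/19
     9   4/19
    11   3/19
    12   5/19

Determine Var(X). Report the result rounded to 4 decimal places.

44.2382

E[X] = (5/19)·(-4) + (2/19)·1 + (4/19)·9 + (3/19)·11 + (5/19)·12 = 111/19
E[X²] = (5/19)·16 + (2/19)·1 + (4/19)·81 + (3/19)·121 + (5/19)·144 = 1489/19
Var(X) = 1489/19 − (111/19)² = 15970/361 ≈ 44.2382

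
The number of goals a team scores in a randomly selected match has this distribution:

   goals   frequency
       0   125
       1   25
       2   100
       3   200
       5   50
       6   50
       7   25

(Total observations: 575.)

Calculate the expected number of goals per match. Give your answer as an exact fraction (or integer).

Total = 575, so P(goals=0) = 125/575, etc.
E[X] = (5/23)·0 + (1/23)·1 + (4/23)·2 + (8/23)·3 + (2/23)·5 + (2/23)·6 + (1/23)·7
     = 62/23

62/23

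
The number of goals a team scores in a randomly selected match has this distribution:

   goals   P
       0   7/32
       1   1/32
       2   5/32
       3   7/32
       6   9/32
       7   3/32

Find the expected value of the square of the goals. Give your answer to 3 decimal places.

17.344

E[X²] = (7/32)·0 + (1/32)·1 + (5/32)·4 + (7/32)·9 + (9/32)·36 + (3/32)·49
     = 555/32 ≈ 17.344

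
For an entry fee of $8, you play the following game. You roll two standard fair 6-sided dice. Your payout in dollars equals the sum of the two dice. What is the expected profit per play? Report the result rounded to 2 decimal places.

Distribution of the sum of the two dice: 2 w.p. 1/36, 3 w.p. 1/18, 4 w.p. 1/12, 5 w.p. 1/9, 6 w.p. 5/36, 7 w.p. 1/6, …
E[payout] = (1/36)·2 + (1/18)·3 + (1/12)·4 + (1/9)·5 + (5/36)·6 + (1/6)·7 + (5/36)·8 + (1/9)·9 + (1/12)·10 + (1/18)·11 + (1/36)·12 = 7
Expected profit = 7 − 8 = -1 ≈ -$1.00

-$1.00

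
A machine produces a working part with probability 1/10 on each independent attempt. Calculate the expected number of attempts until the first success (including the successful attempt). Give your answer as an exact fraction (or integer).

10

For a geometric distribution, E[trials] = 1/p = 1/(1/10) = 10.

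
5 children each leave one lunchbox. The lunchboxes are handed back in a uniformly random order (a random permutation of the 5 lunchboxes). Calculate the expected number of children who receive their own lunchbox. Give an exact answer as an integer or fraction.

Let Xᵢ = 1 if person i gets their own lunchbox. For each i, P(Xᵢ=1) = 1/5.
By linearity of expectation, E[X₁+…+X_5] = 5·(1/5) = 1.

1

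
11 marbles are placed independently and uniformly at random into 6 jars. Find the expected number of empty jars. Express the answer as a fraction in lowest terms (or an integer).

48828125/60466176

Let Xⱼ=1 if jar j is empty. P(Xⱼ=1) = ((6-1)/6)^11 = 48828125/362797056.
By linearity, E[#empty] = 6·48828125/362797056 = 48828125/60466176.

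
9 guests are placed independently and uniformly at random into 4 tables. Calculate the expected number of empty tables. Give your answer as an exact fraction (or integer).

19683/65536

Let Xⱼ=1 if table j is empty. P(Xⱼ=1) = ((4-1)/4)^9 = 19683/262144.
By linearity, E[#empty] = 4·19683/262144 = 19683/65536.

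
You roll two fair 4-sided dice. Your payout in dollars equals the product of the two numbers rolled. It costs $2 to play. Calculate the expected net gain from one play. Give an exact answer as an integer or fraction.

Distribution of the product of the two numbers rolled: 1 w.p. 1/16, 2 w.p. 1/8, 3 w.p. 1/8, 4 w.p. 3/16, 6 w.p. 1/8, 8 w.p. 1/8, …
E[payout] = (1/16)·1 + (1/8)·2 + (1/8)·3 + (3/16)·4 + (1/8)·6 + (1/8)·8 + (1/16)·9 + (1/8)·12 + (1/16)·16 = 25/4
Expected profit = 25/4 − 2 = 17/4

17/4 dollars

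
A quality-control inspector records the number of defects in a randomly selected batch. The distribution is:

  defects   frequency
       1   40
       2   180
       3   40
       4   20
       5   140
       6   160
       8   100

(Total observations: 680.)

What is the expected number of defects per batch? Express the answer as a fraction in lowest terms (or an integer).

9/2

Total = 680, so P(defects=1) = 40/680, etc.
E[X] = (1/17)·1 + (9/34)·2 + (1/17)·3 + (1/34)·4 + (7/34)·5 + (4/17)·6 + (5/34)·8
     = 9/2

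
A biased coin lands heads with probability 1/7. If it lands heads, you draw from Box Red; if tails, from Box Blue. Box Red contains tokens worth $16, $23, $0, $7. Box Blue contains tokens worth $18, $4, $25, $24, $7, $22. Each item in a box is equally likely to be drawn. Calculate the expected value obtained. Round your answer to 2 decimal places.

E[X | Box Red] = (16 + 23 + 0 + 7)/4 = 23/2
E[X | Box Blue] = (18 + 4 + 25 + 24 + 7 + 22)/6 = 50/3
E[X] = (1/7)·23/2 + (6/7)·50/3 = 223/14 ≈ 15.93

$15.93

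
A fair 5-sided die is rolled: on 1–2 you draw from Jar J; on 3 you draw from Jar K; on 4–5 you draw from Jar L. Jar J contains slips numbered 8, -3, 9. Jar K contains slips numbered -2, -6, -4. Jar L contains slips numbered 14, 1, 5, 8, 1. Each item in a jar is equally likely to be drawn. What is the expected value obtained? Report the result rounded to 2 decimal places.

E[X | Jar J] = (8 − 3 + 9)/3 = 14/3
E[X | Jar K] = (-2 − 6 − 4)/3 = -4
E[X | Jar L] = (14 + 1 + 5 + 8 + 1)/5 = 29/5
E[X] = (2/5)·14/3 + (1/5)·(-4) + (2/5)·29/5 = 254/75 ≈ 3.39

3.39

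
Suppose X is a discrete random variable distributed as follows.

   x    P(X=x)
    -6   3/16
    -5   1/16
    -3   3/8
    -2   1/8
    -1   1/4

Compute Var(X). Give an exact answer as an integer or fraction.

E[X] = (3/16)·(-6) + (1/16)·(-5) + (3/8)·(-3) + (1/8)·(-2) + (1/4)·(-1) = -49/16
E[X²] = (3/16)·36 + (1/16)·25 + (3/8)·9 + (1/8)·4 + (1/4)·1 = 199/16
Var(X) = 199/16 − (-49/16)² = 783/256

783/256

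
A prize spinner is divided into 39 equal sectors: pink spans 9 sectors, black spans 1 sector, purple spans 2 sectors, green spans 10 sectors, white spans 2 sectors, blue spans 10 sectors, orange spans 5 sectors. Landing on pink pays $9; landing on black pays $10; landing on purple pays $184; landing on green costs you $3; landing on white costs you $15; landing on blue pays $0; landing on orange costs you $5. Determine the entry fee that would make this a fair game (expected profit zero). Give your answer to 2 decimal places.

$9.59

E[payout] = (9/39)·9 + (1/39)·10 + (2/39)·184 + (10/39)·(-3) + (2/39)·(-15) + (10/39)·0 + (5/39)·(-5) = 374/39
Fair fee = E[payout] = 374/39 ≈ $9.59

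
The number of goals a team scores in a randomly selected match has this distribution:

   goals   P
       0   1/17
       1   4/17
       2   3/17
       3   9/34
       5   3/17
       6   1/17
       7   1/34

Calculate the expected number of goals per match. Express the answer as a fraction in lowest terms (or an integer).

48/17

E[X] = (1/17)·0 + (4/17)·1 + (3/17)·2 + (9/34)·3 + (3/17)·5 + (1/17)·6 + (1/34)·7
     = 48/17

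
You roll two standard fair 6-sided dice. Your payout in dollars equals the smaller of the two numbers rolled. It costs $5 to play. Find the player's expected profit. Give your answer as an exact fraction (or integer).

Distribution of the smaller of the two numbers rolled: 1 w.p. 11/36, 2 w.p. 1/4, 3 w.p. 7/36, 4 w.p. 5/36, 5 w.p. 1/12, 6 w.p. 1/36
E[payout] = (11/36)·1 + (1/4)·2 + (7/36)·3 + (5/36)·4 + (1/12)·5 + (1/36)·6 = 91/36
Expected profit = 91/36 − 5 = -89/36

-89/36 dollars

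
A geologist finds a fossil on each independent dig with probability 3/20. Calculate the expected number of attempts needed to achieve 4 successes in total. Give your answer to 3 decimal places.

By linearity (sum of 4 independent geometric waits), E[trials] = 4/p = 4/(3/20) = 80/3.
≈ 26.667

26.667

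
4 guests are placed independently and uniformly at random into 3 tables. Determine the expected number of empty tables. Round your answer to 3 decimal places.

Let Xⱼ=1 if table j is empty. P(Xⱼ=1) = ((3-1)/3)^4 = 16/81.
By linearity, E[#empty] = 3·16/81 = 16/27.
≈ 0.593

0.593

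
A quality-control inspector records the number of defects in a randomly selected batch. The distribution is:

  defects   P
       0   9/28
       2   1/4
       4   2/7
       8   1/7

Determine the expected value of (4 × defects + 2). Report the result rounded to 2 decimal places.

13.14

E[4x+2] = (9/28)·2 + (1/4)·10 + (2/7)·18 + (1/7)·34
     = 92/7 ≈ 13.14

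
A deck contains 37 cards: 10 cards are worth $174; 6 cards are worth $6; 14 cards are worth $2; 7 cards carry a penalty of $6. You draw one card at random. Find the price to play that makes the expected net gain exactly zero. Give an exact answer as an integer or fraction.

1762/37 dollars

E[payout] = (10/37)·174 + (6/37)·6 + (14/37)·2 + (7/37)·(-6) = 1762/37
Fair fee = E[payout] = 1762/37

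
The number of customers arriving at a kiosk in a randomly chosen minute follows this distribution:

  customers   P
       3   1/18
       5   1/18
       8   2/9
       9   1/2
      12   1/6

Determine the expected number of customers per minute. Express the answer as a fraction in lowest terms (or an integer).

157/18

E[X] = (1/18)·3 + (1/18)·5 + (2/9)·8 + (1/2)·9 + (1/6)·12
     = 157/18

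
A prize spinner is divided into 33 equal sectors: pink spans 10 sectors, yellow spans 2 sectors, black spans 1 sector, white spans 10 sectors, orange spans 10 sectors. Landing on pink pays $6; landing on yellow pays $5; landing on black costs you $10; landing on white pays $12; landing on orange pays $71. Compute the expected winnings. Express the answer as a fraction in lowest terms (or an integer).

890/33 dollars

E[payout] = (10/33)·6 + (2/33)·5 + (1/33)·(-10) + (10/33)·12 + (10/33)·71 = 890/33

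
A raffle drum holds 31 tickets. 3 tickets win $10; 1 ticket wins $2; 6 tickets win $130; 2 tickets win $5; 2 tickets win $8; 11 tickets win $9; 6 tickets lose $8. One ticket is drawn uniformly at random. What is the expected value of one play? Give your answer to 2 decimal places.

E[payout] = (3/31)·10 + (1/31)·2 + (6/31)·130 + (2/31)·5 + (2/31)·8 + (11/31)·9 + (6/31)·(-8) = 889/31
≈ $28.68

$28.68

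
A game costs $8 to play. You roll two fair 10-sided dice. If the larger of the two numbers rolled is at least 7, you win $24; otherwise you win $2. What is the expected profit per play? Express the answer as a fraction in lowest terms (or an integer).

202/25 dollars

E[payout] = (9/25)·2 + (16/25)·24 = 402/25
Expected profit = 402/25 − 8 = 202/25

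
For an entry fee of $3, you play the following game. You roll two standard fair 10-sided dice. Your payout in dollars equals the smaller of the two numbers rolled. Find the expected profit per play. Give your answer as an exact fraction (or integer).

Distribution of the smaller of the two numbers rolled: 1 w.p. 19/100, 2 w.p. 17/100, 3 w.p. 3/20, 4 w.p. 13/100, 5 w.p. 11/100, 6 w.p. 9/100, …
E[payout] = (19/100)·1 + (17/100)·2 + (3/20)·3 + (13/100)·4 + (11/100)·5 + (9/100)·6 + (7/100)·7 + (1/20)·8 + (3/100)·9 + (1/100)·10 = 77/20
Expected profit = 77/20 − 3 = 17/20

17/20 dollars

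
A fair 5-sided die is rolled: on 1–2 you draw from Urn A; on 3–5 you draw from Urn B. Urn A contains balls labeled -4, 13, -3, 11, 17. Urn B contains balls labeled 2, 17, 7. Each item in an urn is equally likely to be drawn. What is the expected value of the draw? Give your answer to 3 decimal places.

E[X | Urn A] = (-4 + 13 − 3 + 11 + 17)/5 = 34/5
E[X | Urn B] = (2 + 17 + 7)/3 = 26/3
E[X] = (2/5)·34/5 + (3/5)·26/3 = 198/25 ≈ 7.920

7.920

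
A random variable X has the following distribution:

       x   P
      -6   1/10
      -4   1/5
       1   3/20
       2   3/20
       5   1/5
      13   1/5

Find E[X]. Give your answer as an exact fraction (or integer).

E[X] = (1/10)·(-6) + (1/5)·(-4) + (3/20)·1 + (3/20)·2 + (1/5)·5 + (1/5)·13
     = 53/20

53/20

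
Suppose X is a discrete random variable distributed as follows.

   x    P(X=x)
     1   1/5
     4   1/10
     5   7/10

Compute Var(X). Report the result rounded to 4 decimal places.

2.4900

E[X] = (1/5)·1 + (1/10)·4 + (7/10)·5 = 41/10
E[X²] = (1/5)·1 + (1/10)·16 + (7/10)·25 = 193/10
Var(X) = 193/10 − (41/10)² = 249/100 ≈ 2.4900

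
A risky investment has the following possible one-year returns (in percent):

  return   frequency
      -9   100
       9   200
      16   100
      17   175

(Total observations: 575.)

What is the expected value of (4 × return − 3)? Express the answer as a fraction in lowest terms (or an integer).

Total = 575, so P(return=-9) = 100/575, etc.
E[4x-3] = (4/23)·(-39) + (8/23)·33 + (4/23)·61 + (7/23)·65
     = 807/23

807/23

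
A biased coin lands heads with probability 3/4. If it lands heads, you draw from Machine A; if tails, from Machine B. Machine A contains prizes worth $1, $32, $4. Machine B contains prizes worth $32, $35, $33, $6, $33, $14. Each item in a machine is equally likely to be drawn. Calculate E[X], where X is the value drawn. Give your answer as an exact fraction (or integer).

E[X | Machine A] = (1 + 32 + 4)/3 = 37/3
E[X | Machine B] = (32 + 35 + 33 + 6 + 33 + 14)/6 = 51/2
E[X] = (3/4)·37/3 + (1/4)·51/2 = 125/8

125/8 dollars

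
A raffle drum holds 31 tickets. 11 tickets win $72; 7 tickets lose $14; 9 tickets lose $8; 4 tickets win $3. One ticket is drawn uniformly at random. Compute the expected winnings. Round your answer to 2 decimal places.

E[payout] = (11/31)·72 + (7/31)·(-14) + (9/31)·(-8) + (4/31)·3 = 634/31
≈ $20.45

$20.45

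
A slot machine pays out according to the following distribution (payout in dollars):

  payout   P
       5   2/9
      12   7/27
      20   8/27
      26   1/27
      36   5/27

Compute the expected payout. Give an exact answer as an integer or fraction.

E[X] = (2/9)·5 + (7/27)·12 + (8/27)·20 + (1/27)·26 + (5/27)·36
     = 160/9

160/9 dollars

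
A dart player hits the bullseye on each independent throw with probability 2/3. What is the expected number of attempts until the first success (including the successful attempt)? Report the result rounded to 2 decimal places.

1.50

For a geometric distribution, E[trials] = 1/p = 1/(2/3) = 3/2.
≈ 1.50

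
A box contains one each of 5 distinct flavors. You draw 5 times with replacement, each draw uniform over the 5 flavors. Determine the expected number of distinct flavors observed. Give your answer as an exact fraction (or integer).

2101/625

Let Xⱼ=1 if type j appears at least once. P(Xⱼ=1) = 1 − ((5−1)/5)^5 = 2101/3125.
E[#distinct] = 5·2101/3125 = 2101/625.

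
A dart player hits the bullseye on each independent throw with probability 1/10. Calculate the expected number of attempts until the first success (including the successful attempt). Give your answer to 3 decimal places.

10.000

For a geometric distribution, E[trials] = 1/p = 1/(1/10) = 10.
≈ 10.000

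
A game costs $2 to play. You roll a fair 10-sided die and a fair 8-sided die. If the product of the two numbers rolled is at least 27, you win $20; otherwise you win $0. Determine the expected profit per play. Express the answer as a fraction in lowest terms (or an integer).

23/4 dollars

E[payout] = (49/80)·0 + (31/80)·20 = 31/4
Expected profit = 31/4 − 2 = 23/4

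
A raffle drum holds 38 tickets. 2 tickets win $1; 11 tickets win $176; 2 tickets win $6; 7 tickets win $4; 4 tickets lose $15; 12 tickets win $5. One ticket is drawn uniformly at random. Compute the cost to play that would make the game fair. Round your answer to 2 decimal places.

$52.05

E[payout] = (2/38)·1 + (11/38)·176 + (2/38)·6 + (7/38)·4 + (4/38)·(-15) + (12/38)·5 = 989/19
Fair fee = E[payout] = 989/19 ≈ $52.05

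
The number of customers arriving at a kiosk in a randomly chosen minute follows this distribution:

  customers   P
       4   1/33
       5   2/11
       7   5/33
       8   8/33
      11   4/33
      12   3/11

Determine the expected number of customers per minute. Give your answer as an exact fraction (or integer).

E[X] = (1/33)·4 + (2/11)·5 + (5/33)·7 + (8/33)·8 + (4/33)·11 + (3/11)·12
     = 95/11

95/11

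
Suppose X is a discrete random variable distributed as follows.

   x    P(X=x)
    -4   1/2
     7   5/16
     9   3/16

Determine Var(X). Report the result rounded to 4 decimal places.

E[X] = (1/2)·(-4) + (5/16)·7 + (3/16)·9 = 15/8
E[X²] = (1/2)·16 + (5/16)·49 + (3/16)·81 = 77/2
Var(X) = 77/2 − (15/8)² = 2239/64 ≈ 34.9844

34.9844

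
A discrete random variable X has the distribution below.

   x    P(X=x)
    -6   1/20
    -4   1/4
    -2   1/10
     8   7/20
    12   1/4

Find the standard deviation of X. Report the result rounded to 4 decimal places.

E[X] = 43/10, E[X²] = 323/5
Var(X) = E[X²] − (E[X])² = 323/5 − 1849/100 = 4611/100
SD(X) = √(4611/100) ≈ 6.7904

6.7904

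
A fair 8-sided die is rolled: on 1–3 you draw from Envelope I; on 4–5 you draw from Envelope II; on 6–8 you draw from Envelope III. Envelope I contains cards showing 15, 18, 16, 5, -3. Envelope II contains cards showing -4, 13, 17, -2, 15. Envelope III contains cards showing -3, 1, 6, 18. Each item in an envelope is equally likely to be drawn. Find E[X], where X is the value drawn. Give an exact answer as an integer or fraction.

E[X | Envelope I] = (15 + 18 + 16 + 5 − 3)/5 = 51/5
E[X | Envelope II] = (-4 + 13 + 17 − 2 + 15)/5 = 39/5
E[X | Envelope III] = (-3 + 1 + 6 + 18)/4 = 11/2
E[X] = (3/8)·51/5 + (1/4)·39/5 + (3/8)·11/2 = 627/80

627/80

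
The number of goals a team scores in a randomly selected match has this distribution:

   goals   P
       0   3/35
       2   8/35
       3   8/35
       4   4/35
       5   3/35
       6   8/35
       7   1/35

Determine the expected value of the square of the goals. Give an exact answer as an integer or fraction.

116/7

E[X²] = (3/35)·0 + (8/35)·4 + (8/35)·9 + (4/35)·16 + (3/35)·25 + (8/35)·36 + (1/35)·49
     = 116/7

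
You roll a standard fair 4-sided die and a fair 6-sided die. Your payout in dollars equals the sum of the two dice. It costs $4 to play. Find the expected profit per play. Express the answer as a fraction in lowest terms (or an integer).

$2

Distribution of the sum of the two dice: 2 w.p. 1/24, 3 w.p. 1/12, 4 w.p. 1/8, 5 w.p. 1/6, 6 w.p. 1/6, 7 w.p. 1/6, …
E[payout] = (1/24)·2 + (1/12)·3 + (1/8)·4 + (1/6)·5 + (1/6)·6 + (1/6)·7 + (1/8)·8 + (1/12)·9 + (1/24)·10 = 6
Expected profit = 6 − 4 = 2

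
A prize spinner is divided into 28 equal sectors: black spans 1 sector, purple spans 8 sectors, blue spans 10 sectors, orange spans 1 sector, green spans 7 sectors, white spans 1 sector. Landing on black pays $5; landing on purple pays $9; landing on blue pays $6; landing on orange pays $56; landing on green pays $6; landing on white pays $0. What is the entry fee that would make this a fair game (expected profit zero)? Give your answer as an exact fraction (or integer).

E[payout] = (1/28)·5 + (8/28)·9 + (10/28)·6 + (1/28)·56 + (7/28)·6 + (1/28)·0 = 235/28
Fair fee = E[payout] = 235/28

235/28 dollars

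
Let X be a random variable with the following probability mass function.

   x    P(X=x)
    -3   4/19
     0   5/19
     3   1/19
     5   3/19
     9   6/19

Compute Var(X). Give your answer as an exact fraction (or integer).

7914/361

E[X] = (4/19)·(-3) + (5/19)·0 + (1/19)·3 + (3/19)·5 + (6/19)·9 = 60/19
E[X²] = (4/19)·9 + (5/19)·0 + (1/19)·9 + (3/19)·25 + (6/19)·81 = 606/19
Var(X) = 606/19 − (60/19)² = 7914/361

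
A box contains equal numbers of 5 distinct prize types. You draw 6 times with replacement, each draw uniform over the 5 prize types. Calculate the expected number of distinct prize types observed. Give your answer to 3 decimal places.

3.689

Let Xⱼ=1 if type j appears at least once. P(Xⱼ=1) = 1 − ((5−1)/5)^6 = 11529/15625.
E[#distinct] = 5·11529/15625 = 11529/3125.
≈ 3.689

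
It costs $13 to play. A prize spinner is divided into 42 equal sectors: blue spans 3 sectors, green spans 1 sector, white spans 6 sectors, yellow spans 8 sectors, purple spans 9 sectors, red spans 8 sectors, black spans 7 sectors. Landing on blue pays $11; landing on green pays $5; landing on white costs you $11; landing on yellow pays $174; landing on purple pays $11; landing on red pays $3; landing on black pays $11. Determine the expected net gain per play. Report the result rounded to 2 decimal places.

$24.24

E[payout] = (3/42)·11 + (1/42)·5 + (6/42)·(-11) + (8/42)·174 + (9/42)·11 + (8/42)·3 + (7/42)·11 = 782/21
Expected profit = 782/21 − 13 = 509/21 ≈ $24.24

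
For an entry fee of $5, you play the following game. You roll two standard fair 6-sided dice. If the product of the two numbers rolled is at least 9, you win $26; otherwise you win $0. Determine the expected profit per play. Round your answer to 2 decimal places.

E[payout] = (4/9)·0 + (5/9)·26 = 130/9
Expected profit = 130/9 − 5 = 85/9 ≈ $9.44

$9.44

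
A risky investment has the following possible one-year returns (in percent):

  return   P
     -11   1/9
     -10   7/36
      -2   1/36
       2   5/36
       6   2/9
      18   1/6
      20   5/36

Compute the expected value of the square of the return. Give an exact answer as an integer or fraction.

E[X²] = (1/9)·121 + (7/36)·100 + (1/36)·4 + (5/36)·4 + (2/9)·36 + (1/6)·324 + (5/36)·400
     = 1360/9

1360/9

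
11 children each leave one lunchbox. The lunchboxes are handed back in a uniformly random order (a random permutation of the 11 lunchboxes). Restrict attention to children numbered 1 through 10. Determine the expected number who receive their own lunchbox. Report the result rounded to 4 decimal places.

Let Xᵢ = 1 if person i gets their own lunchbox. For each i, P(Xᵢ=1) = 1/11.
By linearity of expectation, E[X₁+…+X_10] = 10·(1/11) = 10/11.
≈ 0.9091

0.9091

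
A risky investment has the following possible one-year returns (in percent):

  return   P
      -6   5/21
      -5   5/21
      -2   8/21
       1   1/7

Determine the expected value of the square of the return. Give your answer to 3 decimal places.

E[X²] = (5/21)·36 + (5/21)·25 + (8/21)·4 + (1/7)·1
     = 340/21 ≈ 16.190

16.190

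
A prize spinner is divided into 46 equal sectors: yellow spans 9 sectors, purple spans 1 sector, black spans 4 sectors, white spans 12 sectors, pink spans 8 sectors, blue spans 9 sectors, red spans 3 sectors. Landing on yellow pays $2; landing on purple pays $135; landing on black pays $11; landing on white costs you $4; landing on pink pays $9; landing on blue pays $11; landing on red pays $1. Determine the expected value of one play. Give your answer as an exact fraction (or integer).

E[payout] = (9/46)·2 + (1/46)·135 + (4/46)·11 + (12/46)·(-4) + (8/46)·9 + (9/46)·11 + (3/46)·1 = 323/46

323/46 dollars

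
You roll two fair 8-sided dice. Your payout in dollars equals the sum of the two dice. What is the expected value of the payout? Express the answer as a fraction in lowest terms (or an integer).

Distribution of the sum of the two dice: 2 w.p. 1/64, 3 w.p. 1/32, 4 w.p. 3/64, 5 w.p. 1/16, 6 w.p. 5/64, 7 w.p. 3/32, …
E[payout] = (1/64)·2 + (1/32)·3 + (3/64)·4 + (1/16)·5 + (5/64)·6 + (3/32)·7 + (7/64)·8 + (1/8)·9 + (7/64)·10 + (3/32)·11 + (5/64)·12 + (1/16)·13 + (3/64)·14 + (1/32)·15 + (1/64)·16 = 9

$9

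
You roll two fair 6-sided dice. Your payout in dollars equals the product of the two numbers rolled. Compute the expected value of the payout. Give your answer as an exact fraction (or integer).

49/4 dollars

Distribution of the product of the two numbers rolled: 1 w.p. 1/36, 2 w.p. 1/18, 3 w.p. 1/18, 4 w.p. 1/12, 5 w.p. 1/18, 6 w.p. 1/9, …
E[payout] = (1/36)·1 + (1/18)·2 + (1/18)·3 + (1/12)·4 + (1/18)·5 + (1/9)·6 + (1/18)·8 + (1/36)·9 + (1/18)·10 + (1/9)·12 + (1/18)·15 + (1/36)·16 + (1/18)·18 + (1/18)·20 + (1/18)·24 + (1/36)·25 + (1/18)·30 + (1/36)·36 = 49/4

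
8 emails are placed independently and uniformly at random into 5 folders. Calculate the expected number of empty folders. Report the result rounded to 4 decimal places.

0.8389

Let Xⱼ=1 if folder j is empty. P(Xⱼ=1) = ((5-1)/5)^8 = 65536/390625.
By linearity, E[#empty] = 5·65536/390625 = 65536/78125.
≈ 0.8389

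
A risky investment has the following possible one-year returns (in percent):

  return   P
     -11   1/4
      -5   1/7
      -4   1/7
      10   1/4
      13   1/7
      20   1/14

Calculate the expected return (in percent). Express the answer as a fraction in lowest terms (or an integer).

7/4

E[X] = (1/4)·(-11) + (1/7)·(-5) + (1/7)·(-4) + (1/4)·10 + (1/7)·13 + (1/14)·20
     = 7/4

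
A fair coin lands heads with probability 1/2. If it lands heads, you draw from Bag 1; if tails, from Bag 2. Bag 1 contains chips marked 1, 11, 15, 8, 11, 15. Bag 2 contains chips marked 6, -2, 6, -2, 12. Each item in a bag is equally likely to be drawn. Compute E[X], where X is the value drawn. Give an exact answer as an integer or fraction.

E[X | Bag 1] = (1 + 11 + 15 + 8 + 11 + 15)/6 = 61/6
E[X | Bag 2] = (6 − 2 + 6 − 2 + 12)/5 = 4
E[X] = (1/2)·61/6 + (1/2)·4 = 85/12

85/12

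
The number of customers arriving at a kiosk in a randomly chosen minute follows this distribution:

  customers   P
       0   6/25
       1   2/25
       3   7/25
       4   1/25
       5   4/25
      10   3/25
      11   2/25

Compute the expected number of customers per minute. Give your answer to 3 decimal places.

3.960

E[X] = (6/25)·0 + (2/25)·1 + (7/25)·3 + (1/25)·4 + (4/25)·5 + (3/25)·10 + (2/25)·11
     = 99/25 ≈ 3.960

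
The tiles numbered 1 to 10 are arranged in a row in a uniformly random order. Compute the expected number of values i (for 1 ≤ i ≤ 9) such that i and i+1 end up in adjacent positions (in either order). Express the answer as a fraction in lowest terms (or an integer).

9/5

For each i ∈ {1,…,9}, let Xᵢ = 1 if i and i+1 are adjacent. P(Xᵢ=1) = 2·(10−1)!/10! = 2/10.
By linearity, E[ΣXᵢ] = (9)·(2/10) = 9/5.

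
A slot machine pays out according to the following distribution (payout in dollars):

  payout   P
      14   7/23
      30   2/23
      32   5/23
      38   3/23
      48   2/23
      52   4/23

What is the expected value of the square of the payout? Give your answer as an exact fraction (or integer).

E[X²] = (7/23)·196 + (2/23)·900 + (5/23)·1024 + (3/23)·1444 + (2/23)·2304 + (4/23)·2704
     = 28048/23

28048/23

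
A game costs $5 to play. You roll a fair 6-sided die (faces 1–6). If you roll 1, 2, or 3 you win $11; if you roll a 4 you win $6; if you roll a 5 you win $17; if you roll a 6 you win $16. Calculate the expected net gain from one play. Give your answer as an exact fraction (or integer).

E[payout] = (1/6)·6 + (1/2)·11 + (1/6)·16 + (1/6)·17 = 12
Expected profit = 12 − 5 = 7

$7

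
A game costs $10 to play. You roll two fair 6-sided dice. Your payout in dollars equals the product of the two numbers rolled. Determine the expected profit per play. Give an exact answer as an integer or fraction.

Distribution of the product of the two numbers rolled: 1 w.p. 1/36, 2 w.p. 1/18, 3 w.p. 1/18, 4 w.p. 1/12, 5 w.p. 1/18, 6 w.p. 1/9, …
E[payout] = (1/36)·1 + (1/18)·2 + (1/18)·3 + (1/12)·4 + (1/18)·5 + (1/9)·6 + (1/18)·8 + (1/36)·9 + (1/18)·10 + (1/9)·12 + (1/18)·15 + (1/36)·16 + (1/18)·18 + (1/18)·20 + (1/18)·24 + (1/36)·25 + (1/18)·30 + (1/36)·36 = 49/4
Expected profit = 49/4 − 10 = 9/4

9/4 dollars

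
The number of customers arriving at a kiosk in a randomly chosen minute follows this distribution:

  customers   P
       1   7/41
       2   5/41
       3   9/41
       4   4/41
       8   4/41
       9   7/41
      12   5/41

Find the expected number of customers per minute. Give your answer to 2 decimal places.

E[X] = (7/41)·1 + (5/41)·2 + (9/41)·3 + (4/41)·4 + (4/41)·8 + (7/41)·9 + (5/41)·12
     = 215/41 ≈ 5.24

5.24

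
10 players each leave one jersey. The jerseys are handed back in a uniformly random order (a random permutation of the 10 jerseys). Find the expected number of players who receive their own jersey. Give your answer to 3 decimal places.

1.000

Let Xᵢ = 1 if person i gets their own jersey. For each i, P(Xᵢ=1) = 1/10.
By linearity of expectation, E[X₁+…+X_10] = 10·(1/10) = 1.
≈ 1.000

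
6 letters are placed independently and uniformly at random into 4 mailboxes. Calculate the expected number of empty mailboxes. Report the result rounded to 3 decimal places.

Let Xⱼ=1 if mailbox j is empty. P(Xⱼ=1) = ((4-1)/4)^6 = 729/4096.
By linearity, E[#empty] = 4·729/4096 = 729/1024.
≈ 0.712

0.712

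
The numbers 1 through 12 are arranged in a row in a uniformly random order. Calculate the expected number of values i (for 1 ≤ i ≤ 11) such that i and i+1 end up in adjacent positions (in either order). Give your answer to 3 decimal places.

For each i ∈ {1,…,11}, let Xᵢ = 1 if i and i+1 are adjacent. P(Xᵢ=1) = 2·(12−1)!/12! = 2/12.
By linearity, E[ΣXᵢ] = (11)·(2/12) = 11/6.
≈ 1.833

1.833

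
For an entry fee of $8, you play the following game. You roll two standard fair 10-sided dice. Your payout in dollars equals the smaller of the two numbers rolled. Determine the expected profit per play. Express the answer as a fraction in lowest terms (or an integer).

-83/20 dollars

Distribution of the smaller of the two numbers rolled: 1 w.p. 19/100, 2 w.p. 17/100, 3 w.p. 3/20, 4 w.p. 13/100, 5 w.p. 11/100, 6 w.p. 9/100, …
E[payout] = (19/100)·1 + (17/100)·2 + (3/20)·3 + (13/100)·4 + (11/100)·5 + (9/100)·6 + (7/100)·7 + (1/20)·8 + (3/100)·9 + (1/100)·10 = 77/20
Expected profit = 77/20 − 8 = -83/20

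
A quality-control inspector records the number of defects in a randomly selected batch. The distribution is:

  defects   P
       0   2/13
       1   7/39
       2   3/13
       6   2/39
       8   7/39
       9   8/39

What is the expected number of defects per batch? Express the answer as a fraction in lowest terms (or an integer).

E[X] = (2/13)·0 + (7/39)·1 + (3/13)·2 + (2/39)·6 + (7/39)·8 + (8/39)·9
     = 55/13

55/13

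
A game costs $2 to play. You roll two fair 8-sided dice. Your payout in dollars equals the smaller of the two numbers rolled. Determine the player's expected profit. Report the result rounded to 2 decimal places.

Distribution of the smaller of the two numbers rolled: 1 w.p. 15/64, 2 w.p. 13/64, 3 w.p. 11/64, 4 w.p. 9/64, 5 w.p. 7/64, 6 w.p. 5/64, …
E[payout] = (15/64)·1 + (13/64)·2 + (11/64)·3 + (9/64)·4 + (7/64)·5 + (5/64)·6 + (3/64)·7 + (1/64)·8 = 51/16
Expected profit = 51/16 − 2 = 19/16 ≈ $1.19

$1.19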